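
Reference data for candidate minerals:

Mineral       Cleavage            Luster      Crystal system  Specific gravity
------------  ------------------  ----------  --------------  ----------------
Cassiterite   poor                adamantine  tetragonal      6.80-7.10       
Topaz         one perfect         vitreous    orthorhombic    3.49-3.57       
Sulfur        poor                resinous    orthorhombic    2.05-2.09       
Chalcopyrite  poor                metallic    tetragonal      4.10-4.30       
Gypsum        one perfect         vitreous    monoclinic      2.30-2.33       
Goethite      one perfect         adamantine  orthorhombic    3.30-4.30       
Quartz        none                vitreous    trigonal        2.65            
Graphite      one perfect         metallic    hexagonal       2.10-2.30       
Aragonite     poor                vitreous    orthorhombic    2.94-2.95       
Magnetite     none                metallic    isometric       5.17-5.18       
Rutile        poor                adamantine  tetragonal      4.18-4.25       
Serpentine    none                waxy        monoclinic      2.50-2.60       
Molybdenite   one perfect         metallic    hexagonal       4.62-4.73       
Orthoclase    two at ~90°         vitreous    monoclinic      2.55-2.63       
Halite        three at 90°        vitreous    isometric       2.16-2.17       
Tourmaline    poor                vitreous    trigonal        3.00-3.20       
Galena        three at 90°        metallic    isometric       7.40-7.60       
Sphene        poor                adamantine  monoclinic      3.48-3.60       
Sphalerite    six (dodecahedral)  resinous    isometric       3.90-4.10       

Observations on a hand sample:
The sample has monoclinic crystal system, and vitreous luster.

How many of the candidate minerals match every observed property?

2

Monoclinic crystal system — leaves Gypsum, Serpentine, Orthoclase, Sphene.
Vitreous luster rules out Serpentine, Sphene.
Remaining candidates: Gypsum, Orthoclase.
That is 2 minerals.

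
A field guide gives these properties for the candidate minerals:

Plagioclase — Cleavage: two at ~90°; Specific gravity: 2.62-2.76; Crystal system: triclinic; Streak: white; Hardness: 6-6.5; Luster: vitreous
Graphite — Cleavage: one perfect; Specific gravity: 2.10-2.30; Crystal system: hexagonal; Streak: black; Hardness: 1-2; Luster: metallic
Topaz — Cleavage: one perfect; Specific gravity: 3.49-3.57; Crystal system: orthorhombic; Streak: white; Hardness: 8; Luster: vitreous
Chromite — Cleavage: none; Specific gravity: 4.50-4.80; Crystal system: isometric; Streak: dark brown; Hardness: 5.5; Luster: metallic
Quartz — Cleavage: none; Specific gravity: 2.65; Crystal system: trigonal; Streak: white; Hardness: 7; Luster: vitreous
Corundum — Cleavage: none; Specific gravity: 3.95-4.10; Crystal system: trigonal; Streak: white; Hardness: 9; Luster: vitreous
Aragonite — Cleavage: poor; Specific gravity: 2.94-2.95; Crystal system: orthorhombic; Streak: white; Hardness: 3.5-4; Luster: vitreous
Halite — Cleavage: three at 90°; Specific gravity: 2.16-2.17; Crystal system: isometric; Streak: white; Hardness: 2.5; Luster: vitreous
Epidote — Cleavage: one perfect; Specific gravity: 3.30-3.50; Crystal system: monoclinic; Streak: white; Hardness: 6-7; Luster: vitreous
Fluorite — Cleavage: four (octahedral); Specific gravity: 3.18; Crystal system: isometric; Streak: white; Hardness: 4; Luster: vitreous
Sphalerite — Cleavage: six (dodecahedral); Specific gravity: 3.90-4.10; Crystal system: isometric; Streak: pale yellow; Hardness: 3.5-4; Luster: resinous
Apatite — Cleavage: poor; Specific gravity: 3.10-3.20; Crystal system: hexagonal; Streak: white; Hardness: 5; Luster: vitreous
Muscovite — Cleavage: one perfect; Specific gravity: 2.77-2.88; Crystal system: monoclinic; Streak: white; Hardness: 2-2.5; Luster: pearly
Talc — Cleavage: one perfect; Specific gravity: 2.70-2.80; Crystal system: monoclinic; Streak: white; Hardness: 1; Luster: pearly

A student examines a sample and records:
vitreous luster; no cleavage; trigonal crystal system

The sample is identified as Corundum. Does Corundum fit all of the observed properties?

Vitreous luster — fits Corundum (vitreous luster).
No cleavage — fits Corundum (cleavage none).
Trigonal crystal system — fits Corundum (trigonal system).
Every observed property is compatible with the reference values for Corundum.

Yes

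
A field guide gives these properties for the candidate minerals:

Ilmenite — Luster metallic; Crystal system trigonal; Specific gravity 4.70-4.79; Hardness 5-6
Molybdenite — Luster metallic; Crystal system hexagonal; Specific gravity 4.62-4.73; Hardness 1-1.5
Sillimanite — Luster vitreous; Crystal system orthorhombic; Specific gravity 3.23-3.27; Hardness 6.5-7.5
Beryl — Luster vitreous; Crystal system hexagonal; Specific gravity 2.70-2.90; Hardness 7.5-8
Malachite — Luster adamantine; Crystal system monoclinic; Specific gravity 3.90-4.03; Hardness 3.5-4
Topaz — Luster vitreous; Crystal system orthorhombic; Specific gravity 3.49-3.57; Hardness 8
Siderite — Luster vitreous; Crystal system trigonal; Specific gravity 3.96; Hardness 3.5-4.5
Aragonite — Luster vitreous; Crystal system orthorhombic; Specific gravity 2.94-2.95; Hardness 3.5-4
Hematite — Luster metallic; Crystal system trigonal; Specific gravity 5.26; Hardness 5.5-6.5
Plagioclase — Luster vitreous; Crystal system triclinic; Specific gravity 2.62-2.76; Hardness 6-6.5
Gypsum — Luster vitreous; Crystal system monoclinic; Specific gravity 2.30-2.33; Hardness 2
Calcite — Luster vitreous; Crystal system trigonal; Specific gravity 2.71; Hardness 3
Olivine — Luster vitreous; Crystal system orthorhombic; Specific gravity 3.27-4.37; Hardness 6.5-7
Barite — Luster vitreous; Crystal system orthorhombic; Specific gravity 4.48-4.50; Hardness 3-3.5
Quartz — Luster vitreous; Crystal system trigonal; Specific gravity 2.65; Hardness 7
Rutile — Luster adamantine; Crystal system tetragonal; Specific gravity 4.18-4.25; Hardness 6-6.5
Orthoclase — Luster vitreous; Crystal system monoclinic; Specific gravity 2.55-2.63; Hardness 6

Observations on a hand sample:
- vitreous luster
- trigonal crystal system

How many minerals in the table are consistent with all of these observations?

3

Vitreous luster rules out Ilmenite, Molybdenite, Malachite, Hematite, Rutile.
Trigonal crystal system: leaves Siderite, Calcite, Quartz.
Consistent with every observation: Calcite, Quartz, Siderite.
That is 3 minerals.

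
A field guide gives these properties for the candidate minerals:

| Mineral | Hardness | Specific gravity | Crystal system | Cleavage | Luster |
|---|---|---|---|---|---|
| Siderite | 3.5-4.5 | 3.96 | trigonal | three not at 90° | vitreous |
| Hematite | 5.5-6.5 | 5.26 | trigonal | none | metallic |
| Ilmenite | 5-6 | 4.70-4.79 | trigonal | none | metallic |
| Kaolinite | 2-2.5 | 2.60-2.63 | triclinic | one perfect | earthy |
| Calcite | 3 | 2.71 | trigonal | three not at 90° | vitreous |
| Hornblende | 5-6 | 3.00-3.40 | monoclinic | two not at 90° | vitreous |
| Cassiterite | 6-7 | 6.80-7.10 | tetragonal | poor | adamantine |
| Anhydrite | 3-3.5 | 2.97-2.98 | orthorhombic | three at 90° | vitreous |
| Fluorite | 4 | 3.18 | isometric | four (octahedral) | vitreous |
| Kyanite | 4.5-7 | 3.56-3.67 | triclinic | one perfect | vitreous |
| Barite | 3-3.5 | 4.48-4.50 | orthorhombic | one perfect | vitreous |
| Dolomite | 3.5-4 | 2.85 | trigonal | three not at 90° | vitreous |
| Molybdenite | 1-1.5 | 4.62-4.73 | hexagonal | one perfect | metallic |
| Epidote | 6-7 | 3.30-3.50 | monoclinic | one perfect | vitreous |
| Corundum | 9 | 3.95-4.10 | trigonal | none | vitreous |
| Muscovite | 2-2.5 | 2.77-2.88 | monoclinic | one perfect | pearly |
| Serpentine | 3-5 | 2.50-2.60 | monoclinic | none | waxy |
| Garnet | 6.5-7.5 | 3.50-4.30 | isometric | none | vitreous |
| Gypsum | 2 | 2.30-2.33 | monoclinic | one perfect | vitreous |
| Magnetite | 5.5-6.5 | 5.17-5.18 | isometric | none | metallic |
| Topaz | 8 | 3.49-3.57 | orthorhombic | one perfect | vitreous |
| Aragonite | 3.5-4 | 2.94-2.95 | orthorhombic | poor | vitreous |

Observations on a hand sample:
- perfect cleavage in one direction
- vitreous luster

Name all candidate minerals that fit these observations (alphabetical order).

Perfect cleavage in one direction: leaves Kaolinite, Kyanite, Barite, Molybdenite, Epidote, Muscovite, Gypsum, Topaz.
Vitreous luster rules out Kaolinite, Molybdenite, Muscovite.
Remaining candidates: Barite, Epidote, Gypsum, Kyanite, Topaz.

Barite, Epidote, Gypsum, Kyanite, Topaz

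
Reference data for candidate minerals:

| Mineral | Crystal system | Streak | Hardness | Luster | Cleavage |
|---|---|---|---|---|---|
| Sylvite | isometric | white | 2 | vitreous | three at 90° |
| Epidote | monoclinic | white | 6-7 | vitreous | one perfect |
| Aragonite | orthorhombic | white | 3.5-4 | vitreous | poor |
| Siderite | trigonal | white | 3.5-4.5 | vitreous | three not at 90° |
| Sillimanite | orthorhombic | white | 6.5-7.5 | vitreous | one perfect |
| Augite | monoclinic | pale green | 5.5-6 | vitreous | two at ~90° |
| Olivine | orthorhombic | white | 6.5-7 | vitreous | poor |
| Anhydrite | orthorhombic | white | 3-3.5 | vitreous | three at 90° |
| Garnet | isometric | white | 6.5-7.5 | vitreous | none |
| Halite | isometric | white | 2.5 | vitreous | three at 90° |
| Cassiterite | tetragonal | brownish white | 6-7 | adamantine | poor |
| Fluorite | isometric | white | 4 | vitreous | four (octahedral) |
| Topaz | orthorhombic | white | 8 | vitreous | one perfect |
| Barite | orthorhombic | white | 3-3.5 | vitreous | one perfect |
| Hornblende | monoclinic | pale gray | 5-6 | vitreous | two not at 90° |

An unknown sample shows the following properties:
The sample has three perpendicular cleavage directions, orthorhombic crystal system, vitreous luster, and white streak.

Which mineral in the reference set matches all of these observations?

Anhydrite

Three perpendicular cleavage directions: narrows the field to Sylvite, Anhydrite, Halite.
Orthorhombic crystal system: narrows the field to Anhydrite.
Vitreous luster: every remaining candidate is consistent.
White streak: consistent with all remaining minerals.
Only Anhydrite satisfies all observations.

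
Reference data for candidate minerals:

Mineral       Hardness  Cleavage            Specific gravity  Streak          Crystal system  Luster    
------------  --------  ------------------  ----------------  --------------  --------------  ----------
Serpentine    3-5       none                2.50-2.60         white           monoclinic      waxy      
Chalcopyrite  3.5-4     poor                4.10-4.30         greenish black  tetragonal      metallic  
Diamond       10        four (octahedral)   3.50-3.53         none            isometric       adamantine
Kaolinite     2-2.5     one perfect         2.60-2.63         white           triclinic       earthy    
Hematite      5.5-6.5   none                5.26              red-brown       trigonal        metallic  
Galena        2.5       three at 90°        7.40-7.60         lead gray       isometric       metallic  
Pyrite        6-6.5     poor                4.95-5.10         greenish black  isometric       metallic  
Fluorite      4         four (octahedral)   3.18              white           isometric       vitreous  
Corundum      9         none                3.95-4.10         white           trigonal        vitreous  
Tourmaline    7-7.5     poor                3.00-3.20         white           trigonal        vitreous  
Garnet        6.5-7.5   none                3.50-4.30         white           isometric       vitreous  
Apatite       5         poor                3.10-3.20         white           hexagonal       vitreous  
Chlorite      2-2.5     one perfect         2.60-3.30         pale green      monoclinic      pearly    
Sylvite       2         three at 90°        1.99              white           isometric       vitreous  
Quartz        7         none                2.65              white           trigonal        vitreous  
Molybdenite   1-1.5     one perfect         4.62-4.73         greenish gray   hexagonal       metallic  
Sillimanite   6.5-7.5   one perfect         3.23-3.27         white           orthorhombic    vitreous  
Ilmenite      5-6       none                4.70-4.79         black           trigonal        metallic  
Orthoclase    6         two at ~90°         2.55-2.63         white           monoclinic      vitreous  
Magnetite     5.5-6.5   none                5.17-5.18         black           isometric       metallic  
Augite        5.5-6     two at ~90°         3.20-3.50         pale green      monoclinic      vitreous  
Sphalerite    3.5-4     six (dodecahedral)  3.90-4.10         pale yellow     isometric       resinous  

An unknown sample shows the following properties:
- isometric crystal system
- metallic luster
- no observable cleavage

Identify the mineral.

Isometric crystal system — narrows the field to Diamond, Galena, Pyrite, Fluorite, Garnet, Sylvite, Magnetite, Sphalerite.
Metallic luster — leaves Galena, Pyrite, Magnetite.
No observable cleavage — Magnetite remains.
The only mineral consistent with every observation is Magnetite.

Magnetite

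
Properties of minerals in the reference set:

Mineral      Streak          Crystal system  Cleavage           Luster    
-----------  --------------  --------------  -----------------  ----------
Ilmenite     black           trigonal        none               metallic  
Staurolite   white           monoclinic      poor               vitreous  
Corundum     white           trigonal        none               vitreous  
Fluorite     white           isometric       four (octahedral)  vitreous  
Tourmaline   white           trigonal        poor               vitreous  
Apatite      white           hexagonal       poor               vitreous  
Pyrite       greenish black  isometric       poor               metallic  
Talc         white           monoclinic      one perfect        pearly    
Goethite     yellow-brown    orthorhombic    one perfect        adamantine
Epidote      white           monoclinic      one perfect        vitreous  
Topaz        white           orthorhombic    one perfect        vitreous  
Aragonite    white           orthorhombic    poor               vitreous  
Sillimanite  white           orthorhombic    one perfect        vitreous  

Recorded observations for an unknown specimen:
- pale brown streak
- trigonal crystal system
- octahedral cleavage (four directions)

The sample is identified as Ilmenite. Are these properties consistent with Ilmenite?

Inconsistent

Pale brown streak — Ilmenite has black streak; a mismatch.
Trigonal crystal system — consistent with Ilmenite (trigonal system).
Octahedral cleavage (four directions) — Ilmenite has cleavage none; a mismatch.
2 of the observed properties are inconsistent with Ilmenite.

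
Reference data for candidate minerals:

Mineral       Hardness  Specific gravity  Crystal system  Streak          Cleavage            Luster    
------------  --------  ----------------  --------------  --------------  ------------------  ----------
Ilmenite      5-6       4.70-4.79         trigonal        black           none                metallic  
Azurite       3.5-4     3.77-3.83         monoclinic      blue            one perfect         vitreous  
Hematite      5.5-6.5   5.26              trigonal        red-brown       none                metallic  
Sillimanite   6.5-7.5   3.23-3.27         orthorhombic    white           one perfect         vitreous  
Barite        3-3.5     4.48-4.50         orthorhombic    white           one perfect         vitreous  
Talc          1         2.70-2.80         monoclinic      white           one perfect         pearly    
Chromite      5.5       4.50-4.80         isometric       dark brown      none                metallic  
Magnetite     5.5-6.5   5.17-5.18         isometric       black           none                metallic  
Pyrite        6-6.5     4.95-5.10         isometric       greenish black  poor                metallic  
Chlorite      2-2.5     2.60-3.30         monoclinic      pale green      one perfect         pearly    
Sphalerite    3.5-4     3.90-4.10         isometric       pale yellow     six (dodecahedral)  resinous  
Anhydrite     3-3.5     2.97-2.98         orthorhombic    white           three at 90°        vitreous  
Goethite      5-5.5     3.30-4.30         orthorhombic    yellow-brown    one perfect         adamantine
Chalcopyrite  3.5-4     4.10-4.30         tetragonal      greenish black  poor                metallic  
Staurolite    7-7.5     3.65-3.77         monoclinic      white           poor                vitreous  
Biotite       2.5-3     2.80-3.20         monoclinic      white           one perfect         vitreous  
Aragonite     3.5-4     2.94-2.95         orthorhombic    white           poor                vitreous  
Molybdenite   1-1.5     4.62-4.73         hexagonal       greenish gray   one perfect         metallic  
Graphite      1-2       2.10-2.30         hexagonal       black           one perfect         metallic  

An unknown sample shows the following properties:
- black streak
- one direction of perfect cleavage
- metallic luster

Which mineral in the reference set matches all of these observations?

Graphite

Black streak — Ilmenite, Magnetite, Graphite remain.
One direction of perfect cleavage — leaves Graphite.
Metallic luster — all remaining candidates fit.
The only mineral consistent with every observation is Graphite.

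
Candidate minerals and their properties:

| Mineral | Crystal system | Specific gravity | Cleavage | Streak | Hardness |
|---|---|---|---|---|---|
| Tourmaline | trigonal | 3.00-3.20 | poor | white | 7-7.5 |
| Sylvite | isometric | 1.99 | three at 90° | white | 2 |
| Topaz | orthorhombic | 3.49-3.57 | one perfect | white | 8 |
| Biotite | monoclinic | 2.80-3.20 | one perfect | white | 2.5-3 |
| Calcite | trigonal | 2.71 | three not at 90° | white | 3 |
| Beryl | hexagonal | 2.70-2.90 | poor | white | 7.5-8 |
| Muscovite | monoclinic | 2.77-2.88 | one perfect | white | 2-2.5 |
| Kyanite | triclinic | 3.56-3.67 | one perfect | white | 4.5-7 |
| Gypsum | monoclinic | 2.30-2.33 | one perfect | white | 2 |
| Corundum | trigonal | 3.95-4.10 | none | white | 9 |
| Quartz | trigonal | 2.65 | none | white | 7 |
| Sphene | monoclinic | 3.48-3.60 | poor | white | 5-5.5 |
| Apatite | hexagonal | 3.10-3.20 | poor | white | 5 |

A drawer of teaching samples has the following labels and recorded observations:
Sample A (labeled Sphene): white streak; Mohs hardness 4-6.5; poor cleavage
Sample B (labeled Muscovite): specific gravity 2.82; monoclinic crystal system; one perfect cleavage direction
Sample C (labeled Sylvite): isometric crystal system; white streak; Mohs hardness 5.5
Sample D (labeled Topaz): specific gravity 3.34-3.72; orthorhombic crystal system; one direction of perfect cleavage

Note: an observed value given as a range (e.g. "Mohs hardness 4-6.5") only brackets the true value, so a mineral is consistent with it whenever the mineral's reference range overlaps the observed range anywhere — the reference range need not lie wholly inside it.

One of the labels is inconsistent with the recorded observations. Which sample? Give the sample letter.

Sample A: nothing contradicts Sphene.
Sample B: nothing contradicts Muscovite.
Sample C: Mohs hardness 5.5 is outside the reference for Sylvite (hardness 2) — mislabeled.
Sample D: nothing contradicts Topaz.
The mislabeled specimen is C.

C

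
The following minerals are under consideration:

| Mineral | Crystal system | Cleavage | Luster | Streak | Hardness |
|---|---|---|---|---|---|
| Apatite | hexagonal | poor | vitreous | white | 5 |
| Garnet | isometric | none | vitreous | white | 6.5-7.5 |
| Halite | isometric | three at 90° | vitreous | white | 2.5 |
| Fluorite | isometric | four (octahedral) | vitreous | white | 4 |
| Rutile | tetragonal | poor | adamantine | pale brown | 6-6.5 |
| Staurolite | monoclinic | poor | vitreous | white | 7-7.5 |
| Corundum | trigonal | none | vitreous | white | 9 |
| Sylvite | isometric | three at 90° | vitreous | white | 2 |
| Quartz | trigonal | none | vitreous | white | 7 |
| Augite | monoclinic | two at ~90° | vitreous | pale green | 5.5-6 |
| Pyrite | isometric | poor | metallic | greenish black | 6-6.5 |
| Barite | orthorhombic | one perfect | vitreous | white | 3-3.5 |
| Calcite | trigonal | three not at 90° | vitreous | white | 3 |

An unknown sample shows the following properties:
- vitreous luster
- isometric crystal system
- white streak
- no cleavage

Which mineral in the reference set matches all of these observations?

Vitreous luster is inconsistent with Rutile, Pyrite.
Isometric crystal system — leaves Garnet, Halite, Fluorite, Sylvite.
White streak — consistent with all remaining minerals.
No cleavage — only Garnet remains.
The only mineral consistent with every observation is Garnet.

Garnet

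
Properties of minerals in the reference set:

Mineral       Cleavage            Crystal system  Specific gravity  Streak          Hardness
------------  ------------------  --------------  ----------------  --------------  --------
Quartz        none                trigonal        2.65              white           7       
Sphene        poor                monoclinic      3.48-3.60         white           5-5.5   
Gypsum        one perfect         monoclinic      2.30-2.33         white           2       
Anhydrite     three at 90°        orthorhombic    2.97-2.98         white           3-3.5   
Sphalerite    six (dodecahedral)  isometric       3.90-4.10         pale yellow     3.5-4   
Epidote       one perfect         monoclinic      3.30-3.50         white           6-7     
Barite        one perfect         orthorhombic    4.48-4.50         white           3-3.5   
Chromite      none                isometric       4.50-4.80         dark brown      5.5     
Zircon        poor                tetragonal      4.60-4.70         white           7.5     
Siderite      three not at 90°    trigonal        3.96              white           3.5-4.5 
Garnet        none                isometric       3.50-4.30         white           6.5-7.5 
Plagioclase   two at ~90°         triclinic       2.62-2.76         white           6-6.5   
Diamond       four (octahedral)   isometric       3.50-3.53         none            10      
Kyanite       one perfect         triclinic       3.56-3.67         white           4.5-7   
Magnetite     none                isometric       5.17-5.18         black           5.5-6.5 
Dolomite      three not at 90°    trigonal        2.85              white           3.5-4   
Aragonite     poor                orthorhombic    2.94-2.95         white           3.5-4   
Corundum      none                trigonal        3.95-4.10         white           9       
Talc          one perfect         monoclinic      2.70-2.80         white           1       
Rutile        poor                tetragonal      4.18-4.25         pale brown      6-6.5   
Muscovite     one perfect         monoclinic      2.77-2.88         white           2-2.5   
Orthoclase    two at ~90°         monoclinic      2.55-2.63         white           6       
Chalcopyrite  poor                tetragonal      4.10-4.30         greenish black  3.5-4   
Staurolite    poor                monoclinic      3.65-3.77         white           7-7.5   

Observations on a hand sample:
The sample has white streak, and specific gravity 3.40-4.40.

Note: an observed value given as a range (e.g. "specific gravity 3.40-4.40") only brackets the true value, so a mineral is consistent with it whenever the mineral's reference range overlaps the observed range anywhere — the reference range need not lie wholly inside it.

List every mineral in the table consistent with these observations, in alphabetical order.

Corundum, Epidote, Garnet, Kyanite, Siderite, Sphene, Staurolite

White streak eliminates Sphalerite, Chromite, Diamond, Magnetite, Rutile, Chalcopyrite.
Specific gravity 3.40-4.40: Sphene, Epidote, Siderite, Garnet, Kyanite, Corundum, Staurolite remain.
Consistent with every observation: Corundum, Epidote, Garnet, Kyanite, Siderite, Sphene, Staurolite.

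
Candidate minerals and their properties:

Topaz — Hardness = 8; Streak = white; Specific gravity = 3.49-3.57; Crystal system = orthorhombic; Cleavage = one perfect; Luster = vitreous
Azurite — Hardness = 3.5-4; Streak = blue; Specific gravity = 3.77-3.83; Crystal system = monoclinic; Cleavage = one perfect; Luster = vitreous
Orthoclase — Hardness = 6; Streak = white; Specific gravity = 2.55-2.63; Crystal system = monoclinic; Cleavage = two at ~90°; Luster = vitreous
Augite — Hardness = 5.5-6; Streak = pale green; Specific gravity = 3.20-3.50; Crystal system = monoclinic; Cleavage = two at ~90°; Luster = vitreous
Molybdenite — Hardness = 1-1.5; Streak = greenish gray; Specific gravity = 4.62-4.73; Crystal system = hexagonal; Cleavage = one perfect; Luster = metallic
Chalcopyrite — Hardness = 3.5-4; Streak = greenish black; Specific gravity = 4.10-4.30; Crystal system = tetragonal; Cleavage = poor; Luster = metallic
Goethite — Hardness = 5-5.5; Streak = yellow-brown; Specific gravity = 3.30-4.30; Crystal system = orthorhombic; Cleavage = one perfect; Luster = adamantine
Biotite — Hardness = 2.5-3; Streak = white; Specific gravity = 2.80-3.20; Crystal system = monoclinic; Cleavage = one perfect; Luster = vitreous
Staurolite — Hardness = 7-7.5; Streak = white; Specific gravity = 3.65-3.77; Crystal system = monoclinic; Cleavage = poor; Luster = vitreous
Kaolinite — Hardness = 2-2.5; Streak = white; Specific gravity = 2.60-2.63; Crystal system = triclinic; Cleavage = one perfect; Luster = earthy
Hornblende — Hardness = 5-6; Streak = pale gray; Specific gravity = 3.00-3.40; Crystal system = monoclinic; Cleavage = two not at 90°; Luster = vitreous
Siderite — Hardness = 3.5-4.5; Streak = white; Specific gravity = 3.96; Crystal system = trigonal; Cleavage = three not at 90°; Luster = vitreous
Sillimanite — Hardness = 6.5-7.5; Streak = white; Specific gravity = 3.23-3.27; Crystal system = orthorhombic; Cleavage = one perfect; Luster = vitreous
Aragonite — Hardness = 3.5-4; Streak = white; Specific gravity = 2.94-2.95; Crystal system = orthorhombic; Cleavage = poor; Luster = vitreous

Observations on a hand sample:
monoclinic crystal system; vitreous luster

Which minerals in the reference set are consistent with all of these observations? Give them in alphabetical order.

Monoclinic crystal system: leaves Azurite, Orthoclase, Augite, Biotite, Staurolite, Hornblende.
Vitreous luster: consistent with all remaining minerals.
Consistent with every observation: Augite, Azurite, Biotite, Hornblende, Orthoclase, Staurolite.

Augite, Azurite, Biotite, Hornblende, Orthoclase, Staurolite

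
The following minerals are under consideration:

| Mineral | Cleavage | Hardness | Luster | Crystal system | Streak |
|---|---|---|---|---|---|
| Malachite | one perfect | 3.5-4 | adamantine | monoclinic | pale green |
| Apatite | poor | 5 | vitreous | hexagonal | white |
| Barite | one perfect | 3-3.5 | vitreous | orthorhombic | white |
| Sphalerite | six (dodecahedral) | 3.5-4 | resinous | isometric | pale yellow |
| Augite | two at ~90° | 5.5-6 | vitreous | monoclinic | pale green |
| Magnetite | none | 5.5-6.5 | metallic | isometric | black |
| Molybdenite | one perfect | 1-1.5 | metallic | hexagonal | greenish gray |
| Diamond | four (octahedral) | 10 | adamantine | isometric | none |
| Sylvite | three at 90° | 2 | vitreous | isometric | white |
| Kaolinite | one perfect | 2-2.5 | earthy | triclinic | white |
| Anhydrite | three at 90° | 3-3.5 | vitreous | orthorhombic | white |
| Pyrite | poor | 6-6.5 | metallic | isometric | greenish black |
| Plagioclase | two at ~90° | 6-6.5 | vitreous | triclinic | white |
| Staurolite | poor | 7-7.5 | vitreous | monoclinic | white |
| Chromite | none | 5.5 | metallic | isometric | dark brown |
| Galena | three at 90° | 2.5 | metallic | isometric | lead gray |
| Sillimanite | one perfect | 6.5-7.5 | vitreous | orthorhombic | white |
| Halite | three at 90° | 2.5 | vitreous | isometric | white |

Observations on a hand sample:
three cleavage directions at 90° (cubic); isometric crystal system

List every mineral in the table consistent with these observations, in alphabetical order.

Galena, Halite, Sylvite

Three cleavage directions at 90° (cubic): narrows the field to Sylvite, Anhydrite, Galena, Halite.
Isometric crystal system excludes Anhydrite.
Consistent with every observation: Galena, Halite, Sylvite.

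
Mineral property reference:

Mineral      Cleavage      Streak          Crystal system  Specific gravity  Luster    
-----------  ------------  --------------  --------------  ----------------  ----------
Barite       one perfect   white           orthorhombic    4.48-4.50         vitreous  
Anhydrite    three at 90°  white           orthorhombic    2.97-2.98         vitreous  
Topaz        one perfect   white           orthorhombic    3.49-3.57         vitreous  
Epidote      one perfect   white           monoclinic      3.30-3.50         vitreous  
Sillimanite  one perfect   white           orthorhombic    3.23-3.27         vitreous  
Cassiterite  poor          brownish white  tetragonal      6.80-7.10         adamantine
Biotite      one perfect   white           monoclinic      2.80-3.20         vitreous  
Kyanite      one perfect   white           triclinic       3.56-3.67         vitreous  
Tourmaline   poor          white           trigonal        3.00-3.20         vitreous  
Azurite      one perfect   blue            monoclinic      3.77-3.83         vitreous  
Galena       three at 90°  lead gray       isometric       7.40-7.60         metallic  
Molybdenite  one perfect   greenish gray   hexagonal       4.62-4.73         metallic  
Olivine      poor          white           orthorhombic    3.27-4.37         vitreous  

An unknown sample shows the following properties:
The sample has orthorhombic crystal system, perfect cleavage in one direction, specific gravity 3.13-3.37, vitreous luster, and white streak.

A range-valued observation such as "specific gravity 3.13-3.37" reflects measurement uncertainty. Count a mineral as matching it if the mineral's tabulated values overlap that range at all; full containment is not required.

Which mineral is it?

Orthorhombic crystal system — Barite, Anhydrite, Topaz, Sillimanite, Olivine remain.
Perfect cleavage in one direction is inconsistent with Anhydrite, Olivine.
Specific gravity 3.13-3.37 — narrows the field to Sillimanite.
Vitreous luster — no further eliminations.
White streak — no further eliminations.
Sillimanite is the sole remaining match.

Sillimanite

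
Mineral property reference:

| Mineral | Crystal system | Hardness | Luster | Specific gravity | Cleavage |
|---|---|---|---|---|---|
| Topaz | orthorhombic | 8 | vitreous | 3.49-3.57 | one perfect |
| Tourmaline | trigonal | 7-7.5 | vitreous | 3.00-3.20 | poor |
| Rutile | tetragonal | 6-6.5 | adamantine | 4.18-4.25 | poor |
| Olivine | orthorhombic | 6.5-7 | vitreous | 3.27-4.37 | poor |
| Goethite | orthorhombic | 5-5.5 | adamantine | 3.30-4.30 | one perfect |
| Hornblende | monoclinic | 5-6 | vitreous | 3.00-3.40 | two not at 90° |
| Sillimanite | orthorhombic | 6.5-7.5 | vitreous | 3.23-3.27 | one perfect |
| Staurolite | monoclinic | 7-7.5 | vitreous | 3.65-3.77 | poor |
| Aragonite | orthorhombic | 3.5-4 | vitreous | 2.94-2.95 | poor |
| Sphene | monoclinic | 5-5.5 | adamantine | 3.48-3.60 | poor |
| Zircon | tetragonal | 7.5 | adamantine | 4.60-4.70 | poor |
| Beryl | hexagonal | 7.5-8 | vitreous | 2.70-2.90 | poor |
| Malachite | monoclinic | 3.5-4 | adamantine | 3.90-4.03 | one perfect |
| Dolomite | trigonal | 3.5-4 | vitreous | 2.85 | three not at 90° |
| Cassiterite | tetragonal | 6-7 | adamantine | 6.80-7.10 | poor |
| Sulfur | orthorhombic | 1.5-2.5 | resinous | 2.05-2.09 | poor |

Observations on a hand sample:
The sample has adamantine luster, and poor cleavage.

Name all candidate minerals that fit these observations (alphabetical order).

Cassiterite, Rutile, Sphene, Zircon

Adamantine luster: leaves Rutile, Goethite, Sphene, Zircon, Malachite, Cassiterite.
Poor cleavage excludes Goethite, Malachite.
Consistent with every observation: Cassiterite, Rutile, Sphene, Zircon.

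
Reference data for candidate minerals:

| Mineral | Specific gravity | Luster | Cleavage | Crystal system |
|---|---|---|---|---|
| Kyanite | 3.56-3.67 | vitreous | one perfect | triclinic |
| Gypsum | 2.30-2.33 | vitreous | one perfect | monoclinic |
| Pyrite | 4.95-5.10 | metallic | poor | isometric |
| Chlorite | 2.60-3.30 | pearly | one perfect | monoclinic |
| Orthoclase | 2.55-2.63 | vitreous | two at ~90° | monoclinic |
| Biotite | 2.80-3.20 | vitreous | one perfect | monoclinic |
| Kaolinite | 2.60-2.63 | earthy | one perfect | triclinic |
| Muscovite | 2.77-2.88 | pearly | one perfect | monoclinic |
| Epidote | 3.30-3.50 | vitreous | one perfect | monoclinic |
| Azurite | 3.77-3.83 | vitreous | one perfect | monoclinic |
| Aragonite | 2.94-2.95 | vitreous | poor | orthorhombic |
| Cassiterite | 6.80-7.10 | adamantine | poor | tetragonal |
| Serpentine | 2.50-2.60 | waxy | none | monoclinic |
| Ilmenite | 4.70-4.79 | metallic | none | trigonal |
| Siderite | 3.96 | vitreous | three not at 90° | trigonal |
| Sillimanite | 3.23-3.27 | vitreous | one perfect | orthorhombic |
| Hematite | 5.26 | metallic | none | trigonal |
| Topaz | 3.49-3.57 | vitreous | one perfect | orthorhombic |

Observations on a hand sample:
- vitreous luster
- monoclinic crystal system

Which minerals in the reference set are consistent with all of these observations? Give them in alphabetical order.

Azurite, Biotite, Epidote, Gypsum, Orthoclase

Vitreous luster: only Kyanite, Gypsum, Orthoclase, Biotite, Epidote, Azurite, Aragonite, Siderite, Sillimanite, Topaz remain.
Monoclinic crystal system excludes Kyanite, Aragonite, Siderite, Sillimanite, Topaz.
The minerals that satisfy all observations are Azurite, Biotite, Epidote, Gypsum, Orthoclase.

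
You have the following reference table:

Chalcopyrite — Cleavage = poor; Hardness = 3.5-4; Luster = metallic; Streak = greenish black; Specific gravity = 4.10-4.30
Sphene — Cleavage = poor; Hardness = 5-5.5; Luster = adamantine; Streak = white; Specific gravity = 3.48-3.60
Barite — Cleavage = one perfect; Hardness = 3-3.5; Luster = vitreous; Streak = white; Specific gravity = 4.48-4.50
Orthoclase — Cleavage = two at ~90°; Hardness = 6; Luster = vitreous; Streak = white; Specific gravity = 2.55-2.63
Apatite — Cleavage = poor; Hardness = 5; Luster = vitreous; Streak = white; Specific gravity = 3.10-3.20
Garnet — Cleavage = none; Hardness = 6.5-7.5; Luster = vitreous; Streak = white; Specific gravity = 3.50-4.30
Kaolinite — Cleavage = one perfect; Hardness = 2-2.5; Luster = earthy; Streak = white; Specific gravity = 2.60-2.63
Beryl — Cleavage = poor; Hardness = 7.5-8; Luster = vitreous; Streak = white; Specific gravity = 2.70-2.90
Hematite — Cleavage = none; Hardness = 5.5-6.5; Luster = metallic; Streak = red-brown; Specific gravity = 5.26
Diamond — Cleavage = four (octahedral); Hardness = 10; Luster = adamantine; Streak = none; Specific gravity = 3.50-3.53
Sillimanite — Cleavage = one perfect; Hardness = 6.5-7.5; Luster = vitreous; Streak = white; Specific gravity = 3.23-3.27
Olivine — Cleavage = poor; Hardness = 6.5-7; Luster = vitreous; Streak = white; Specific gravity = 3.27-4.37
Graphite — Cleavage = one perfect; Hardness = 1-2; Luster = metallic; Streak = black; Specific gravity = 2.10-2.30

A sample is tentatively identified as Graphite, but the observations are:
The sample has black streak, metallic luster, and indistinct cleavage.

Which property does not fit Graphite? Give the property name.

Black streak: Graphite has black streak — within range.
Metallic luster: Graphite has metallic luster — within range.
Indistinct cleavage: Graphite has cleavage one perfect — outside the reference range.
The cleavage is the one property that does not fit.

cleavage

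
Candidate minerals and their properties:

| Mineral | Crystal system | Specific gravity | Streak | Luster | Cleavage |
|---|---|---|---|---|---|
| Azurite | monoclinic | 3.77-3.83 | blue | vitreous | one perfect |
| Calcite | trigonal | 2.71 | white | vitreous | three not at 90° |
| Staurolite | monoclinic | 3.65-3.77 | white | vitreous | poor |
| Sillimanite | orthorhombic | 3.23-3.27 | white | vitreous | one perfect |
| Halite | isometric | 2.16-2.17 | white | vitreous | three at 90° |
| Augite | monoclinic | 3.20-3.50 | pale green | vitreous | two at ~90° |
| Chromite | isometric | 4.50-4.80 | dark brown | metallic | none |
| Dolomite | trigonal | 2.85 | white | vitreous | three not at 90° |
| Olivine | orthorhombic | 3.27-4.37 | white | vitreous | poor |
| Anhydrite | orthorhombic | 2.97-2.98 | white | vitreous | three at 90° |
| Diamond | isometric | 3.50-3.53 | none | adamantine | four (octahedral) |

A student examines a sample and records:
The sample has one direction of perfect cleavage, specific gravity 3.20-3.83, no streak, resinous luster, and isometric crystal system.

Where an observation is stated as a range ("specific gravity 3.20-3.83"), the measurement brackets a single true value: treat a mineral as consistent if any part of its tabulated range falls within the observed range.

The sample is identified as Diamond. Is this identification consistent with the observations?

Inconsistent

One direction of perfect cleavage — Diamond has cleavage four (octahedral); which does not match.
Specific gravity 3.20-3.83 — fits Diamond (SG 3.50-3.53).
No streak — fits Diamond (no streak).
Resinous luster — Diamond has adamantine luster; which does not match.
Isometric crystal system — fits Diamond (isometric system).
2 of the observed properties are inconsistent with Diamond.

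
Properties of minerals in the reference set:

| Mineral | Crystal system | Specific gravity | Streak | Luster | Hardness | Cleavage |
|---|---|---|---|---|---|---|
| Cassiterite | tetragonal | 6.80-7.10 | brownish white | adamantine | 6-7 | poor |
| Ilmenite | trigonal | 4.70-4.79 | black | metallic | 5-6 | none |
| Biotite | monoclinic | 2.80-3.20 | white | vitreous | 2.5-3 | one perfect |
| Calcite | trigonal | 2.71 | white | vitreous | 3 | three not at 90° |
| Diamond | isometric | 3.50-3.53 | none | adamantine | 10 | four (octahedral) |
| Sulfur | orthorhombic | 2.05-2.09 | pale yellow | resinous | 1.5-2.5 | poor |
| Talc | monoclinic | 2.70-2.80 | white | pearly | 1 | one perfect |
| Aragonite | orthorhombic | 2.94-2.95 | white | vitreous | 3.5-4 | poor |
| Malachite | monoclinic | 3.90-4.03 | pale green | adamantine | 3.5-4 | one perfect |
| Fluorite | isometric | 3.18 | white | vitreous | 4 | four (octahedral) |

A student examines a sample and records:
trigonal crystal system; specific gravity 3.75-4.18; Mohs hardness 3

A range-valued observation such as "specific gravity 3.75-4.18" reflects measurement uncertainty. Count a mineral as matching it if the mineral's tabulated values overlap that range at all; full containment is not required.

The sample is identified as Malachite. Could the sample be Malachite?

Trigonal crystal system — Malachite has monoclinic system; which does not match.
Specific gravity 3.75-4.18 — matches Malachite (SG 3.90-4.03).
Mohs hardness 3 — Malachite has hardness 3.5-4; which does not match.
2 of the observed properties are inconsistent with Malachite.

No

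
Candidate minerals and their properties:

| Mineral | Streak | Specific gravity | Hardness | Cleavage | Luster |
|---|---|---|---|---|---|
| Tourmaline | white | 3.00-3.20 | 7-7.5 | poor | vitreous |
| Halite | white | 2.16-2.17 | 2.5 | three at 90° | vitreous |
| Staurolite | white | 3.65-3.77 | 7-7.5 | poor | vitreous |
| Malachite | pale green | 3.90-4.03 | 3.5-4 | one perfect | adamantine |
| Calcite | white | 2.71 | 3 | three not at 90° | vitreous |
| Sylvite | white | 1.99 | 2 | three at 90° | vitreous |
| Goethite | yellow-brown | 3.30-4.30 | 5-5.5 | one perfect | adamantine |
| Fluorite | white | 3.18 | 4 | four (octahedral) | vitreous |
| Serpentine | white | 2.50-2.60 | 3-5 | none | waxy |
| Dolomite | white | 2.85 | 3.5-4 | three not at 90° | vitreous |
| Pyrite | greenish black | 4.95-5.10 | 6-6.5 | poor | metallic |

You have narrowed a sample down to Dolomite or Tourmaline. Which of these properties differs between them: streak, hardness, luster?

hardness

Streak: both white — shared.
Hardness: Dolomite 3.5-4, Tourmaline 7-7.5 — distinct.
Luster: both vitreous — shared.
Hardness is the diagnostic property here.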